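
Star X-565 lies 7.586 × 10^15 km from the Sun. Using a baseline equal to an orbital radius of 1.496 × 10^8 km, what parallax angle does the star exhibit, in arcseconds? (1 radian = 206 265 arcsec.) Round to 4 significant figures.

0.004068 arcsec

θ ≈ B/d = (1.496 × 10^8) / (7.586 × 10^15) = 1.9721 × 10^-8 rad.
In arcseconds: 1.9721 × 10^-8 × 206265 = 0.0040678″.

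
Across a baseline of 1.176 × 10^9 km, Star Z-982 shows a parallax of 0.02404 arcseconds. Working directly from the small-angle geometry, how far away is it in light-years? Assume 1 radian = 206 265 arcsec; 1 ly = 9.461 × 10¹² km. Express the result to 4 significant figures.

θ = 0.02404″ = 0.02404/206265 = 1.1655 × 10^-7 rad.
d = B/θ = (1.176 × 10^9) / (1.1655 × 10^-7) = 1.0090 × 10^16 km = (1.0090 × 10^16) / (9.461 × 10^12) ly = 1066.5 ly.

1067 ly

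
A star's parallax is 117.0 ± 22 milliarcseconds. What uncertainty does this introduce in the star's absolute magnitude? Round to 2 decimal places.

M = m − 5 log₁₀ d + 5 = m + 5 log₁₀ p + 5, so ∂M/∂p = 5/(p ln 10).
σ_M = (5/ln 10) · (σ_p/p) = 2.1715 × 22/117.0 = 2.1715 × 0.18803 = 0.40831.

σ_M = 0.41 mag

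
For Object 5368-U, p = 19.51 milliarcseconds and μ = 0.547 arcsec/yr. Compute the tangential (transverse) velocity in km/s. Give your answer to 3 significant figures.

d = 1/p = 1/0.01951″ = 51.256 pc.
v_t = 4.74 × μ × d = 4.74 × 0.547 × 51.256 = 132.9 km/s.

133 km/s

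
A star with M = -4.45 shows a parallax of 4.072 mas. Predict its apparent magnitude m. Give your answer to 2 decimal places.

d = 1/p = 1/0.004072″ = 245.58 pc.
m − M = 5 log₁₀ d − 5 = 5 log₁₀(245.58) − 5 = 11.9510 − 5 = 6.9510.
m = M + (m − M) = -4.45 + 6.9510 = 2.50.

m = 2.50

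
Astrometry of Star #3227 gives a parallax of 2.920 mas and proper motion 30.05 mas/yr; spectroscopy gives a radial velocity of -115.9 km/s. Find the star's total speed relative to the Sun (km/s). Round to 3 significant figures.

126 km/s

d = 1/p = 1/0.002920″ = 342.47 pc.
μ = 30.05 mas/yr = 0.03005 ″/yr.
v_t = 4.740 μ d = 4.740 × 0.03005 × 342.47 = 48.78 km/s.
v = √(v_r² + v_t²) = √((-115.9)² + 48.78²) = √15812.3 = 125.75 km/s.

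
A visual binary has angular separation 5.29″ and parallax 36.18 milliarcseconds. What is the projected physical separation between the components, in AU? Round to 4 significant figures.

146.2 AU

d = 1/p = 1/0.03618″ = 27.64 pc.
At distance d (pc), an angle of θ arcsec spans θ·d AU: s = 5.29 × 27.64 = 146.22 AU.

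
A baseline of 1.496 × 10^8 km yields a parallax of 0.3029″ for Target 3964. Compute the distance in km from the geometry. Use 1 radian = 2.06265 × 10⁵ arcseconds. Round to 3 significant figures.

θ = 0.3029″ = 0.3029/206265 = 1.4685 × 10^-6 rad.
d = B/θ = (1.496 × 10^8) / (1.4685 × 10^-6) = 1.0187 × 10^14 km.

1.02 × 10^14 km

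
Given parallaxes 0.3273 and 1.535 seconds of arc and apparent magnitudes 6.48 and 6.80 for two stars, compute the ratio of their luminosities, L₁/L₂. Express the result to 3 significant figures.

d₁ = 1/p₁ = 1/0.3273″ = 3.0553 pc; d₂ = 1/p₂ = 1/1.535″ = 0.65147 pc.
M₁ = m₁ − 5 log₁₀ d₁ + 5 = 6.48 − 2.4253 + 5 = 9.0547.
M₂ = 6.80 − (-0.9305) + 5 = 12.7305.
L₁/L₂ = 10^(0.4(M₂ − M₁)) = 10^(0.4 × 3.6758) = 10^1.47032 = 29.534.

L₁/L₂ = 29.5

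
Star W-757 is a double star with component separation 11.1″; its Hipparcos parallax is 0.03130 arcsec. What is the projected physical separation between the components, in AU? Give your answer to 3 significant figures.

d = 1/p = 1/0.03130″ = 31.949 pc.
At distance d (pc), an angle of θ arcsec spans θ·d AU: s = 11.1 × 31.949 = 354.63 AU.

355 AU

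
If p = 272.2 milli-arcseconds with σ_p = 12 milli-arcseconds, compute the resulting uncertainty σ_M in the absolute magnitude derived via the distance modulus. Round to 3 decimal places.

M = m − 5 log₁₀ d + 5 = m + 5 log₁₀ p + 5, so ∂M/∂p = 5/(p ln 10).
σ_M = (5/ln 10) · (σ_p/p) = 2.1715 × 12/272.2 = 2.1715 × 0.044085 = 0.095731.

σ_M = 0.096 mag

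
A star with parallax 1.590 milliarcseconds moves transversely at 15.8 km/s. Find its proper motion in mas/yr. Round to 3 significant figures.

5.30 mas/yr

d = 1/p = 1/0.001590″ = 628.93 pc.
μ = v_t / (4.74 d) = 15.8 / (4.74 × 628.93) = 15.8 / 2981.1 = 0.0053001 ″/yr = 5.3001 mas/yr.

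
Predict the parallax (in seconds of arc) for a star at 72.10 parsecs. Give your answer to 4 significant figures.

0.01387 arcsec

p = 1/d = 1/72.1 = 0.01387 arcsec.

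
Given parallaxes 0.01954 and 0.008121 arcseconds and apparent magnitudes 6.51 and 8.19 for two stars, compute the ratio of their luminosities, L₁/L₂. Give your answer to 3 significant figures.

L₁/L₂ = 0.812

d₁ = 1/p₁ = 1/0.01954″ = 51.177 pc; d₂ = 1/p₂ = 1/0.008121″ = 123.14 pc.
M₁ = m₁ − 5 log₁₀ d₁ + 5 = 6.51 − 8.5454 + 5 = 2.9646.
M₂ = 8.19 − 10.4520 + 5 = 2.7380.
L₁/L₂ = 10^(0.4(M₂ − M₁)) = 10^(0.4 × (-0.2266)) = 10^(-0.09064) = 0.81163.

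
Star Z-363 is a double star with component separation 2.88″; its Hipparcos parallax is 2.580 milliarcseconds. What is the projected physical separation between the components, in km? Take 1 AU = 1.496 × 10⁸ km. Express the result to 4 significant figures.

d = 1/p = 1/0.002580″ = 387.6 pc.
At distance d (pc), an angle of θ arcsec spans θ·d AU: s = 2.88 × 387.6 = 1116.3 AU.
= 1116.3 × 1.496 × 10⁸ km = 1.6700 × 10^11 km.

1.670 × 10^11 km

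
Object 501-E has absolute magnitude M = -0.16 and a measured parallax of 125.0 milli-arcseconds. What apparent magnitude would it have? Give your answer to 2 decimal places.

m = -0.64

d = 1/p = 1/0.1250″ = 8 pc.
m − M = 5 log₁₀ d − 5 = 5 log₁₀(8) − 5 = 4.5154 − 5 = -0.4846.
m = M + (m − M) = -0.16 + (-0.4846) = -0.64.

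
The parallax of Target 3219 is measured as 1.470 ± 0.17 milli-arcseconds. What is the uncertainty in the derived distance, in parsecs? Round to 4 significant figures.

78.67 pc

d = 1/p, so σ_d = σ_p / p².
σ_d = 0.000170 / (0.001470)² = 0.000170 / 0.0000021609 = 78.671 pc.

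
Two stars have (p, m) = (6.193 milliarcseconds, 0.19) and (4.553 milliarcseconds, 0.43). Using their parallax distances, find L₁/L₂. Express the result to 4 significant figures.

L₁/L₂ = 0.6742

d₁ = 1/p₁ = 1/0.006193″ = 161.47 pc; d₂ = 1/p₂ = 1/0.004553″ = 219.64 pc.
M₁ = m₁ − 5 log₁₀ d₁ + 5 = 0.19 − 11.0405 + 5 = -5.8505.
M₂ = 0.43 − 11.7086 + 5 = -6.2786.
L₁/L₂ = 10^(0.4(M₂ − M₁)) = 10^(0.4 × (-0.4281)) = 10^(-0.17124) = 0.67416.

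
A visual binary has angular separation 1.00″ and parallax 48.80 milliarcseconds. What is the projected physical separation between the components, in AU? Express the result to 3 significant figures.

20.5 AU

d = 1/p = 1/0.04880″ = 20.492 pc.
At distance d (pc), an angle of θ arcsec spans θ·d AU: s = 1.00 × 20.492 = 20.492 AU.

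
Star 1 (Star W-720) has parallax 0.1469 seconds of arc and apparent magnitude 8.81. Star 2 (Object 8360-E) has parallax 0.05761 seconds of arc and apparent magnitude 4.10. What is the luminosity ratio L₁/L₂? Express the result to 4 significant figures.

d₁ = 1/p₁ = 1/0.1469″ = 6.8074 pc; d₂ = 1/p₂ = 1/0.05761″ = 17.358 pc.
M₁ = m₁ − 5 log₁₀ d₁ + 5 = 8.81 − 4.1649 + 5 = 9.6451.
M₂ = 4.10 − 6.1975 + 5 = 2.9025.
L₁/L₂ = 10^(0.4(M₂ − M₁)) = 10^(0.4 × (-6.7426)) = 10^(-2.69704) = 0.0020089.

L₁/L₂ = 0.002009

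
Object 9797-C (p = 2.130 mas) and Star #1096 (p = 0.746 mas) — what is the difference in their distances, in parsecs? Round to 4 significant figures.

d_A = 1/0.002130″ = 469.48 pc; d_B = 1/0.0007460″ = 1340.5 pc.
|d_B − d_A| = |1340.5 − 469.48| = 871.02 pc.

871.0 pc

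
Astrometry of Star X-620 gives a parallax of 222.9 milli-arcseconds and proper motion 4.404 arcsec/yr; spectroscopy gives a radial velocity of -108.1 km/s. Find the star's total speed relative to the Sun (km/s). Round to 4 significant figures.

d = 1/p = 1/0.2229″ = 4.4863 pc.
v_t = 4.740 μ d = 4.740 × 4.404 × 4.4863 = 93.651 km/s.
v = √(v_r² + v_t²) = √((-108.1)² + 93.651²) = √20456.1 = 143.02 km/s.

143.0 km/s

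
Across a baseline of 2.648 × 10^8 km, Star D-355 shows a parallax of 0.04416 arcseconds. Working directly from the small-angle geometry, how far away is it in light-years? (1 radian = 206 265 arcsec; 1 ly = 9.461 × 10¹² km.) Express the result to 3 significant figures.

θ = 0.04416″ = 0.04416/206265 = 2.1409 × 10^-7 rad.
d = B/θ = (2.648 × 10^8) / (2.1409 × 10^-7) = 1.2369 × 10^15 km = (1.2369 × 10^15) / (9.461 × 10^12) ly = 130.74 ly.

131 ly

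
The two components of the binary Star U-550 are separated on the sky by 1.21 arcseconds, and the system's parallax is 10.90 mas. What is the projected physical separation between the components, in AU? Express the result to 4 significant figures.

111.0 AU

d = 1/p = 1/0.01090″ = 91.743 pc.
At distance d (pc), an angle of θ arcsec spans θ·d AU: s = 1.21 × 91.743 = 111.01 AU.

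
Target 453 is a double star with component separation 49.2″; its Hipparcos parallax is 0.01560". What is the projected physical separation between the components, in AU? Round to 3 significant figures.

d = 1/p = 1/0.01560″ = 64.103 pc.
At distance d (pc), an angle of θ arcsec spans θ·d AU: s = 49.2 × 64.103 = 3153.9 AU.

3150 AU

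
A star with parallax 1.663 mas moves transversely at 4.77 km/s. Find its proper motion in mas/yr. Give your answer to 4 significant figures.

d = 1/p = 1/0.001663″ = 601.32 pc.
μ = v_t / (4.74 d) = 4.77 / (4.74 × 601.32) = 4.77 / 2850.3 = 0.0016735 ″/yr = 1.6735 mas/yr.

1.674 mas/yr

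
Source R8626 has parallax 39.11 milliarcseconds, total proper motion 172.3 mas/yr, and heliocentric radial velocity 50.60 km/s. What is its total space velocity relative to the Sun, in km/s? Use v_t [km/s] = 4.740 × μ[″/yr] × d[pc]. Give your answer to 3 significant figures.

54.7 km/s

d = 1/p = 1/0.03911″ = 25.569 pc.
μ = 172.3 mas/yr = 0.1723 ″/yr.
v_t = 4.740 μ d = 4.740 × 0.1723 × 25.569 = 20.882 km/s.
v = √(v_r² + v_t²) = √(50.60² + 20.882²) = √2996.42 = 54.74 km/s.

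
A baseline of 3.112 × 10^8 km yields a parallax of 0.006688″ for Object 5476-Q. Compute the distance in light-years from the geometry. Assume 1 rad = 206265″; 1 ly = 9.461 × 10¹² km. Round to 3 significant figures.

θ = 0.006688″ = 0.006688/206265 = 3.2424 × 10^-8 rad.
d = B/θ = (3.112 × 10^8) / (3.2424 × 10^-8) = 9.5978 × 10^15 km = (9.5978 × 10^15) / (9.461 × 10^12) ly = 1014.5 ly.

1010 ly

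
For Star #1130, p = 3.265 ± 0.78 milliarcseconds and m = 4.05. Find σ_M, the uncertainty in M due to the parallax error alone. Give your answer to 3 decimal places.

M = m − 5 log₁₀ d + 5 = m + 5 log₁₀ p + 5, so ∂M/∂p = 5/(p ln 10).
σ_M = (5/ln 10) · (σ_p/p) = 2.1715 × 0.78/3.265 = 2.1715 × 0.2389 = 0.51877.

σ_M = 0.519 mag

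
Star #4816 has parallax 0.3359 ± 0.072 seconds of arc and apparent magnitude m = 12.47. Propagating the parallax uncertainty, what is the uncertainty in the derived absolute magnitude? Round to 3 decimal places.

σ_M = 0.465 mag

M = m − 5 log₁₀ d + 5 = m + 5 log₁₀ p + 5, so ∂M/∂p = 5/(p ln 10).
σ_M = (5/ln 10) · (σ_p/p) = 2.1715 × 0.072/0.3359 = 2.1715 × 0.21435 = 0.46546.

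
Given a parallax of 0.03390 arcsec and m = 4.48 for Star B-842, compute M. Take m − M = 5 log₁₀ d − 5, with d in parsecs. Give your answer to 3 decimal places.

d = 1/p = 1/0.03390″ = 29.499 pc.
m − M = 5 log₁₀(29.499) − 5 = 7.3490 − 5 = 2.3490.
M = m − (m − M) = 4.48 − 2.3490 = 2.131.

M = 2.131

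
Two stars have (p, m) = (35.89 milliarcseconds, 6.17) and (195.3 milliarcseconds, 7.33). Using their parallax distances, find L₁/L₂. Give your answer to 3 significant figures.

d₁ = 1/p₁ = 1/0.03589″ = 27.863 pc; d₂ = 1/p₂ = 1/0.1953″ = 5.1203 pc.
M₁ = m₁ − 5 log₁₀ d₁ + 5 = 6.17 − 7.2251 + 5 = 3.9449.
M₂ = 7.33 − 3.5465 + 5 = 8.7835.
L₁/L₂ = 10^(0.4(M₂ − M₁)) = 10^(0.4 × 4.8386) = 10^1.93544 = 86.187.

L₁/L₂ = 86.2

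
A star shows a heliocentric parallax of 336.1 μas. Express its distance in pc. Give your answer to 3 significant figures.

2980 pc

p = 336.1 μas = 0.0003361 arcsec.
d = 1/p = 1/0.0003361 = 2975.3 pc.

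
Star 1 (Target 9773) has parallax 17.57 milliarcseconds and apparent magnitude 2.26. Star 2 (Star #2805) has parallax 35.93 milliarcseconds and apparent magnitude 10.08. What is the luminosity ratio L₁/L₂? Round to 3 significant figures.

L₁/L₂ = 5620

d₁ = 1/p₁ = 1/0.01757″ = 56.915 pc; d₂ = 1/p₂ = 1/0.03593″ = 27.832 pc.
M₁ = m₁ − 5 log₁₀ d₁ + 5 = 2.26 − 8.7761 + 5 = -1.5161.
M₂ = 10.08 − 7.2227 + 5 = 7.8573.
L₁/L₂ = 10^(0.4(M₂ − M₁)) = 10^(0.4 × 9.3734) = 10^3.74936 = 5615.1.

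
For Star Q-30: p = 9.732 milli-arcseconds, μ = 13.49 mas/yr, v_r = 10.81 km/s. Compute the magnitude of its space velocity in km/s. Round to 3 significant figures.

d = 1/p = 1/0.009732″ = 102.75 pc.
μ = 13.49 mas/yr = 0.01349 ″/yr.
v_t = 4.740 μ d = 4.740 × 0.01349 × 102.75 = 6.5701 km/s.
v = √(v_r² + v_t²) = √(10.81² + 6.5701²) = √160.022 = 12.65 km/s.

12.7 km/s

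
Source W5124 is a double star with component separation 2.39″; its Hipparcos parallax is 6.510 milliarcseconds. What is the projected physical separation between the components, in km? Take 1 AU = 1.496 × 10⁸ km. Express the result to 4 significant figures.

5.492 × 10^10 km

d = 1/p = 1/0.006510″ = 153.61 pc.
At distance d (pc), an angle of θ arcsec spans θ·d AU: s = 2.39 × 153.61 = 367.13 AU.
= 367.13 × 1.496 × 10⁸ km = 5.4923 × 10^10 km.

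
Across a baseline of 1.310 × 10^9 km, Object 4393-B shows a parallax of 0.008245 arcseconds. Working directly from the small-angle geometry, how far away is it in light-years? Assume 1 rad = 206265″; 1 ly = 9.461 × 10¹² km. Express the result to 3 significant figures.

3460 ly

θ = 0.008245″ = 0.008245/206265 = 3.9973 × 10^-8 rad.
d = B/θ = (1.310 × 10^9) / (3.9973 × 10^-8) = 3.2772 × 10^16 km = (3.2772 × 10^16) / (9.461 × 10^12) ly = 3463.9 ly.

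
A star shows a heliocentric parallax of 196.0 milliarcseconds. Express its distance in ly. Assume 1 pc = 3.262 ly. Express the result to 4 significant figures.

16.64 ly

p = 196.0 milliarcseconds = 0.1960 arcsec.
d = 1/p = 1/0.1960 = 5.102 pc.
In light-years: 5.102 × 3.262 = 16.643 ly.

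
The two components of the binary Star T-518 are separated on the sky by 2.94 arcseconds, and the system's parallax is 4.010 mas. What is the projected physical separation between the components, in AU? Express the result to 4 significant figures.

733.2 AU

d = 1/p = 1/0.004010″ = 249.38 pc.
At distance d (pc), an angle of θ arcsec spans θ·d AU: s = 2.94 × 249.38 = 733.18 AU.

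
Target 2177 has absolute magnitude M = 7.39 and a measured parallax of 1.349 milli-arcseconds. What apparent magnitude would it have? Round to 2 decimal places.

m = 16.74

d = 1/p = 1/0.001349″ = 741.29 pc.
m − M = 5 log₁₀ d − 5 = 5 log₁₀(741.29) − 5 = 14.3499 − 5 = 9.3499.
m = M + (m − M) = 7.39 + 9.3499 = 16.74.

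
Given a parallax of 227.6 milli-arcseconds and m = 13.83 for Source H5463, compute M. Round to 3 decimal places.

M = 15.616

d = 1/p = 1/0.2276″ = 4.3937 pc.
m − M = 5 log₁₀(4.3937) − 5 = 3.2142 − 5 = -1.7858.
M = m − (m − M) = 13.83 − (-1.7858) = 15.616.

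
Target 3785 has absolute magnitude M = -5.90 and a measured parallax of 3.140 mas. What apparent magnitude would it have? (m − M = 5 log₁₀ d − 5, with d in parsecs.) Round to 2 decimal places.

d = 1/p = 1/0.003140″ = 318.47 pc.
m − M = 5 log₁₀ d − 5 = 5 log₁₀(318.47) − 5 = 12.5153 − 5 = 7.5153.
m = M + (m − M) = -5.90 + 7.5153 = 1.62.

m = 1.62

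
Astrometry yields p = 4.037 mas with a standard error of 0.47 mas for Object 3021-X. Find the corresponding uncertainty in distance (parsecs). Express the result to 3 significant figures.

d = 1/p, so σ_d = σ_p / p².
σ_d = 0.000470 / (0.004037)² = 0.000470 / 0.000016297 = 28.84 pc.

28.8 pc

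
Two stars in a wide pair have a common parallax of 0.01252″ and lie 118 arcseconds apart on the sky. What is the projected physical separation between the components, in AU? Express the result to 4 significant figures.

9425 AU

d = 1/p = 1/0.01252″ = 79.872 pc.
At distance d (pc), an angle of θ arcsec spans θ·d AU: s = 118 × 79.872 = 9424.9 AU.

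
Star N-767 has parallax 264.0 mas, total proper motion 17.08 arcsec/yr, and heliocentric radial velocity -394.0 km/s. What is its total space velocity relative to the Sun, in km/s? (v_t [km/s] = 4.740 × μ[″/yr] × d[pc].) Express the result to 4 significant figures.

d = 1/p = 1/0.2640″ = 3.7879 pc.
v_t = 4.740 μ d = 4.740 × 17.08 × 3.7879 = 306.67 km/s.
v = √(v_r² + v_t²) = √((-394.0)² + 306.67²) = √249282 = 499.28 km/s.

499.3 km/s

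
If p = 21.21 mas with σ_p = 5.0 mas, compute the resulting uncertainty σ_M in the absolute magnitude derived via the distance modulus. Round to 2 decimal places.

σ_M = 0.51 mag

M = m − 5 log₁₀ d + 5 = m + 5 log₁₀ p + 5, so ∂M/∂p = 5/(p ln 10).
σ_M = (5/ln 10) · (σ_p/p) = 2.1715 × 5.0/21.21 = 2.1715 × 0.23574 = 0.51191.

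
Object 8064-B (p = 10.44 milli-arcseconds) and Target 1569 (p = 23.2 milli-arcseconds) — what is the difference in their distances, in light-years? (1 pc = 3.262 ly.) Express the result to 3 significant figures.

d_A = 1/0.01044″ = 95.785 pc; d_B = 1/0.02320″ = 43.103 pc.
|d_B − d_A| = |43.103 − 95.785| = 52.682 pc = 52.682 × 3.262 ly = 171.85 ly.

172 ly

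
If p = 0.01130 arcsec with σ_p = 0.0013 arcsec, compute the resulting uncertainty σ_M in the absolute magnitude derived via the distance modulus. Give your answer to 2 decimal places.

M = m − 5 log₁₀ d + 5 = m + 5 log₁₀ p + 5, so ∂M/∂p = 5/(p ln 10).
σ_M = (5/ln 10) · (σ_p/p) = 2.1715 × 0.0013/0.01130 = 2.1715 × 0.11504 = 0.24981.

σ_M = 0.25 mag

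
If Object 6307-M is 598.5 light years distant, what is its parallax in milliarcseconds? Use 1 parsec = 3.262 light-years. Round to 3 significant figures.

d = 598.5 ly ÷ 3.262 = 183.48 pc.
p = 1/d = 1/183.48 = 0.0054502 arcsec.
= 0.0054502 × 1000 = 5.4502 mas.

5.45 mas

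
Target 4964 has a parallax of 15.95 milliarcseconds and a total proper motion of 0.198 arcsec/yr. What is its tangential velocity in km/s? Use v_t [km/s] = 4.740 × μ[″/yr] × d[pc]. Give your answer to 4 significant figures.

58.84 km/s

d = 1/p = 1/0.01595″ = 62.696 pc.
v_t = 4.74 × μ × d = 4.74 × 0.198 × 62.696 = 58.841 km/s.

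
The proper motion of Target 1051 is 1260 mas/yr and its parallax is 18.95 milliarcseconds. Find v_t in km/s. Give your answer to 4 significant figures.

d = 1/p = 1/0.01895″ = 52.77 pc.
μ = 1260 mas/yr = 1.26 ″/yr.
v_t = 4.74 × μ × d = 4.74 × 1.26 × 52.77 = 315.16 km/s.

315.2 km/s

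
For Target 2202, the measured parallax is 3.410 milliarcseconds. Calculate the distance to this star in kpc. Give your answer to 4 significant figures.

0.2933 kpc

p = 3.410 milliarcseconds = 0.003410 arcsec.
d = 1/p = 1/0.003410 = 293.26 pc.
= 0.29326 kpc.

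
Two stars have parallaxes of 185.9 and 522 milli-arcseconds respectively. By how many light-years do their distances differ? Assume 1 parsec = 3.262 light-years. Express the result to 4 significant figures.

11.30 ly

d_A = 1/0.1859″ = 5.3792 pc; d_B = 1/0.5220″ = 1.9157 pc.
|d_B − d_A| = |1.9157 − 5.3792| = 3.4635 pc = 3.4635 × 3.262 ly = 11.298 ly.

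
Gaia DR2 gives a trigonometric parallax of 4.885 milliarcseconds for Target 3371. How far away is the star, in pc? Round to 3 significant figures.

p = 4.885 milliarcseconds = 0.004885 arcsec.
d = 1/p = 1/0.004885 = 204.71 pc.

205 pc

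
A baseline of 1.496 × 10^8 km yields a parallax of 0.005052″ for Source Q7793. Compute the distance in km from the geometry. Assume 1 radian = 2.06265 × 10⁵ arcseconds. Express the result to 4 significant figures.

θ = 0.005052″ = 0.005052/206265 = 2.4493 × 10^-8 rad.
d = B/θ = (1.496 × 10^8) / (2.4493 × 10^-8) = 6.1079 × 10^15 km.

6.108 × 10^15 km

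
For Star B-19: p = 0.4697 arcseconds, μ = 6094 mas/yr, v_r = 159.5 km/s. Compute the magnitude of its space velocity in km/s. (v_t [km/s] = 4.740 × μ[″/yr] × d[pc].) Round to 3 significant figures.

171 km/s

d = 1/p = 1/0.4697″ = 2.129 pc.
μ = 6094 mas/yr = 6.094 ″/yr.
v_t = 4.740 μ d = 4.740 × 6.094 × 2.129 = 61.497 km/s.
v = √(v_r² + v_t²) = √(159.5² + 61.497²) = √29222.1 = 170.94 km/s.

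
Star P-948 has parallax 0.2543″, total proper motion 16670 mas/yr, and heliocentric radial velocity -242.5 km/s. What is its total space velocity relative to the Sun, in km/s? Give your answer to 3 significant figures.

d = 1/p = 1/0.2543″ = 3.9324 pc.
μ = 16670 mas/yr = 16.67 ″/yr.
v_t = 4.740 μ d = 4.740 × 16.67 × 3.9324 = 310.72 km/s.
v = √(v_r² + v_t²) = √((-242.5)² + 310.72²) = √155353 = 394.15 km/s.

394 km/s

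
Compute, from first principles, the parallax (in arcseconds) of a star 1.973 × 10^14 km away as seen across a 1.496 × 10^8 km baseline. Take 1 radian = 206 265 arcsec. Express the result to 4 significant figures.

0.1564 arcsec

θ ≈ B/d = (1.496 × 10^8) / (1.973 × 10^14) = 7.5824 × 10^-7 rad.
In arcseconds: 7.5824 × 10^-7 × 206265 = 0.1564″.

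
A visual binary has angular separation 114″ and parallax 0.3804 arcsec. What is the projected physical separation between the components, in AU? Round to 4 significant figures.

d = 1/p = 1/0.3804″ = 2.6288 pc.
At distance d (pc), an angle of θ arcsec spans θ·d AU: s = 114 × 2.6288 = 299.68 AU.

299.7 AU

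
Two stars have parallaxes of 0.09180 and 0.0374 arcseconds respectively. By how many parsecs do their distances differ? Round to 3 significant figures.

d_A = 1/0.09180″ = 10.893 pc; d_B = 1/0.03740″ = 26.738 pc.
|d_B − d_A| = |26.738 − 10.893| = 15.845 pc.

15.8 pc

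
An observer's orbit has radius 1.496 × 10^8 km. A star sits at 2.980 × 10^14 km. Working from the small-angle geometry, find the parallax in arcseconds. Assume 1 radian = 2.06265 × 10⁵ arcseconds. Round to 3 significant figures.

0.104 arcsec

θ ≈ B/d = (1.496 × 10^8) / (2.980 × 10^14) = 5.0201 × 10^-7 rad.
In arcseconds: 5.0201 × 10^-7 × 206265 = 0.10355″.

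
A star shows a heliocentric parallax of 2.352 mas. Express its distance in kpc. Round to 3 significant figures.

0.425 kpc

p = 2.352 mas = 0.002352 arcsec.
d = 1/p = 1/0.002352 = 425.17 pc.
= 0.42517 kpc.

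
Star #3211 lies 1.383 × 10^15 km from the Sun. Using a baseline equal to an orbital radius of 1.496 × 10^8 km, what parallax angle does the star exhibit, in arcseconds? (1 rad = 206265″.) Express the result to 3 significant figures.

θ ≈ B/d = (1.496 × 10^8) / (1.383 × 10^15) = 1.0817 × 10^-7 rad.
In arcseconds: 1.0817 × 10^-7 × 206265 = 0.022312″.

0.0223 arcsec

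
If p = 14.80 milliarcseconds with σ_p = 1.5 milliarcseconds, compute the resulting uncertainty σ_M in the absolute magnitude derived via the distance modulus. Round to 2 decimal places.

M = m − 5 log₁₀ d + 5 = m + 5 log₁₀ p + 5, so ∂M/∂p = 5/(p ln 10).
σ_M = (5/ln 10) · (σ_p/p) = 2.1715 × 1.5/14.80 = 2.1715 × 0.10135 = 0.22008.

σ_M = 0.22 mag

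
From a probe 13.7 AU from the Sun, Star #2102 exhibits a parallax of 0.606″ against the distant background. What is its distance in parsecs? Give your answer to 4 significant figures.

With baseline B (in AU) and parallax p (in arcsec), d = B/p parsecs.
d = 13.7 / 0.606 = 22.607 pc.

22.61 pc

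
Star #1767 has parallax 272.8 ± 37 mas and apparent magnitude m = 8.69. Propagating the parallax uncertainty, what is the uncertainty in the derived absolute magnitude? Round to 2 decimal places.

M = m − 5 log₁₀ d + 5 = m + 5 log₁₀ p + 5, so ∂M/∂p = 5/(p ln 10).
σ_M = (5/ln 10) · (σ_p/p) = 2.1715 × 37/272.8 = 2.1715 × 0.13563 = 0.29452.

σ_M = 0.29 mag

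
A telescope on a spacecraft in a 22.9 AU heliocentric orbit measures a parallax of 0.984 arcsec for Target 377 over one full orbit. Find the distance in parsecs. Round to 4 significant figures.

With baseline B (in AU) and parallax p (in arcsec), d = B/p parsecs.
d = 22.9 / 0.984 = 23.272 pc.

23.27 pc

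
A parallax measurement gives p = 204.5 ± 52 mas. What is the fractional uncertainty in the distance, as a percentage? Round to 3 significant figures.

25.4%

For d = 1/p, |σ_d/d| = |σ_p/p|.
σ_p/p = 52 / 204.5 = 0.25428 = 25.428%.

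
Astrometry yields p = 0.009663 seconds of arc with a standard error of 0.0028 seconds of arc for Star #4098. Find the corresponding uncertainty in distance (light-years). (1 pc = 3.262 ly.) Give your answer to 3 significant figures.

97.8 ly

d = 1/p, so σ_d = σ_p / p².
σ_d = 0.00280 / (0.009663)² = 0.00280 / 0.000093374 = 29.987 pc = 29.987 × 3.262 ly = 97.818 ly.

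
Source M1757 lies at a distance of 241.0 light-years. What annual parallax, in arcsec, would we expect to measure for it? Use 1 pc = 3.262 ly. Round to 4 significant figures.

d = 241.0 ly ÷ 3.262 = 73.881 pc.
p = 1/d = 1/73.881 = 0.013535 arcsec.

0.01354 arcsec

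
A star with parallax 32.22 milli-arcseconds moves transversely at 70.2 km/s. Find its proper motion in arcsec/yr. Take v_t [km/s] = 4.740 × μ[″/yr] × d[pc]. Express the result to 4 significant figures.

0.4772 arcsec/yr

d = 1/p = 1/0.03222″ = 31.037 pc.
μ = v_t / (4.74 d) = 70.2 / (4.74 × 31.037) = 70.2 / 147.12 = 0.47716 ″/yr.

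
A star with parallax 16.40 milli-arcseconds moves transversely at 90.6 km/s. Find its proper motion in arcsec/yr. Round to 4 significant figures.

0.3135 arcsec/yr

d = 1/p = 1/0.01640″ = 60.976 pc.
μ = v_t / (4.74 d) = 90.6 / (4.74 × 60.976) = 90.6 / 289.03 = 0.31346 ″/yr.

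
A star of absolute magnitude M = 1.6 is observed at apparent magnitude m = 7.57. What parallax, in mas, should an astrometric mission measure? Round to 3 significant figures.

m − M = 7.57 − 1.6 = 5.97.
d = 10^((m−M)/5 + 1) = 10^2.194 = 156.31 pc.
p = 1/d = 1/156.31 = 0.0063975 arcsec = 6.3975 mas.

6.40 mas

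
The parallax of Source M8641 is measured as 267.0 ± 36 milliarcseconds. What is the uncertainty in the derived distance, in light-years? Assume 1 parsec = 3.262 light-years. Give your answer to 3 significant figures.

1.65 ly

d = 1/p, so σ_d = σ_p / p².
σ_d = 0.0360 / (0.2670)² = 0.0360 / 0.071289 = 0.50499 pc = 0.50499 × 3.262 ly = 1.6473 ly.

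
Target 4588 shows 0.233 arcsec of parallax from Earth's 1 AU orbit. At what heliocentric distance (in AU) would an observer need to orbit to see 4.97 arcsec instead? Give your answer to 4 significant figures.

Parallax scales linearly with baseline: p ∝ B, so B = p_target / p_Earth × 1 AU.
B = 4.97 / 0.233 = 21.33 AU.

21.33 AU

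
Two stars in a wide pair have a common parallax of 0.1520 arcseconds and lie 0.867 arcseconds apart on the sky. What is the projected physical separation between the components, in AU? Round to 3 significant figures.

d = 1/p = 1/0.1520″ = 6.5789 pc.
At distance d (pc), an angle of θ arcsec spans θ·d AU: s = 0.867 × 6.5789 = 5.7039 AU.

5.70 AU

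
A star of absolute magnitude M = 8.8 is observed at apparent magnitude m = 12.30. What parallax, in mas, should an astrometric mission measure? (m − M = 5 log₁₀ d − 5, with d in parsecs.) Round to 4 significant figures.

m − M = 12.30 − 8.8 = 3.50.
d = 10^((m−M)/5 + 1) = 10^1.700 = 50.119 pc.
p = 1/d = 1/50.119 = 0.019953 arcsec = 19.953 mas.

19.95 mas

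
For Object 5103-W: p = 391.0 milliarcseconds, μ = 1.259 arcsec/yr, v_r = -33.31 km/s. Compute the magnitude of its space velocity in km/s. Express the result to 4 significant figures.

36.64 km/s

d = 1/p = 1/0.3910″ = 2.5575 pc.
v_t = 4.740 μ d = 4.740 × 1.259 × 2.5575 = 15.262 km/s.
v = √(v_r² + v_t²) = √((-33.31)² + 15.262²) = √1342.48 = 36.64 km/s.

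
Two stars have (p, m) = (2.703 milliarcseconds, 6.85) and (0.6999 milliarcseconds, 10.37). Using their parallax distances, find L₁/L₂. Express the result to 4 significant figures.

L₁/L₂ = 1.715

d₁ = 1/p₁ = 1/0.002703″ = 369.96 pc; d₂ = 1/p₂ = 1/0.0006999″ = 1428.8 pc.
M₁ = m₁ − 5 log₁₀ d₁ + 5 = 6.85 − 12.8408 + 5 = -0.9908.
M₂ = 10.37 − 15.7749 + 5 = -0.4049.
L₁/L₂ = 10^(0.4(M₂ − M₁)) = 10^(0.4 × 0.5859) = 10^0.23436 = 1.7154.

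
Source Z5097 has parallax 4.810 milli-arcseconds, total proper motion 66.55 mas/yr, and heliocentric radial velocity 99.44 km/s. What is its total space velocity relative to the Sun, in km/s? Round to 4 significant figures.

d = 1/p = 1/0.004810″ = 207.9 pc.
μ = 66.55 mas/yr = 0.06655 ″/yr.
v_t = 4.740 μ d = 4.740 × 0.06655 × 207.9 = 65.581 km/s.
v = √(v_r² + v_t²) = √(99.44² + 65.581²) = √14189.2 = 119.12 km/s.

119.1 km/s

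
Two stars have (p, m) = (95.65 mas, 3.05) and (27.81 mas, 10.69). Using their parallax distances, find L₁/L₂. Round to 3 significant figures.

L₁/L₂ = 96.2

d₁ = 1/p₁ = 1/0.09565″ = 10.455 pc; d₂ = 1/p₂ = 1/0.02781″ = 35.958 pc.
M₁ = m₁ − 5 log₁₀ d₁ + 5 = 3.05 − 5.0966 + 5 = 2.9534.
M₂ = 10.69 − 7.7790 + 5 = 7.9110.
L₁/L₂ = 10^(0.4(M₂ − M₁)) = 10^(0.4 × 4.9576) = 10^1.98304 = 96.17.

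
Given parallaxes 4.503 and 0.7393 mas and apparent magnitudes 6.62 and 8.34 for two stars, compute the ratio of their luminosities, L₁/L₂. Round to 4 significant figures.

L₁/L₂ = 0.1314

d₁ = 1/p₁ = 1/0.004503″ = 222.07 pc; d₂ = 1/p₂ = 1/0.0007393″ = 1352.6 pc.
M₁ = m₁ − 5 log₁₀ d₁ + 5 = 6.62 − 11.7324 + 5 = -0.1124.
M₂ = 8.34 − 15.6558 + 5 = -2.3158.
L₁/L₂ = 10^(0.4(M₂ − M₁)) = 10^(0.4 × (-2.2034)) = 10^(-0.88136) = 0.13141.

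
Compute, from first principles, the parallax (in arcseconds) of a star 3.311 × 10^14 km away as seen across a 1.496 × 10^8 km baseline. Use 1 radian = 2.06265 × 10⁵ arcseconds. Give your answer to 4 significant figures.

θ ≈ B/d = (1.496 × 10^8) / (3.311 × 10^14) = 4.5183 × 10^-7 rad.
In arcseconds: 4.5183 × 10^-7 × 206265 = 0.093197″.

0.09320 arcsec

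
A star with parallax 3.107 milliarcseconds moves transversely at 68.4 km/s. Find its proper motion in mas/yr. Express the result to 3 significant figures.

d = 1/p = 1/0.003107″ = 321.85 pc.
μ = v_t / (4.74 d) = 68.4 / (4.74 × 321.85) = 68.4 / 1525.6 = 0.044835 ″/yr = 44.835 mas/yr.

44.8 mas/yr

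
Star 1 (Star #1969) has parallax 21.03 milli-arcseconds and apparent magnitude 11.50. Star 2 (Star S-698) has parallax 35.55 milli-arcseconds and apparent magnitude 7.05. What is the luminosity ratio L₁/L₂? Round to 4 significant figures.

L₁/L₂ = 0.04742

d₁ = 1/p₁ = 1/0.02103″ = 47.551 pc; d₂ = 1/p₂ = 1/0.03555″ = 28.129 pc.
M₁ = m₁ − 5 log₁₀ d₁ + 5 = 11.50 − 8.3858 + 5 = 8.1142.
M₂ = 7.05 − 7.2458 + 5 = 4.8042.
L₁/L₂ = 10^(0.4(M₂ − M₁)) = 10^(0.4 × (-3.3100)) = 10^(-1.32400) = 0.047424.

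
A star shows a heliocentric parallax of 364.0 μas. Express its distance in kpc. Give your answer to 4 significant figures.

2.747 kpc

p = 364.0 μas = 0.0003640 arcsec.
d = 1/p = 1/0.0003640 = 2747.3 pc.
= 2.7473 kpc.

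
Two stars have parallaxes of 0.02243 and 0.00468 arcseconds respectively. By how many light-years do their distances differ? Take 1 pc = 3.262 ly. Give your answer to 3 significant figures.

552 ly

d_A = 1/0.02243″ = 44.583 pc; d_B = 1/0.004680″ = 213.68 pc.
|d_B − d_A| = |213.68 − 44.583| = 169.1 pc = 169.1 × 3.262 ly = 551.6 ly.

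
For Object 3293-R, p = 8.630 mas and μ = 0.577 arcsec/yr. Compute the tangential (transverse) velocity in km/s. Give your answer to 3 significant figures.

d = 1/p = 1/0.008630″ = 115.87 pc.
v_t = 4.74 × μ × d = 4.74 × 0.577 × 115.87 = 316.9 km/s.

317 km/s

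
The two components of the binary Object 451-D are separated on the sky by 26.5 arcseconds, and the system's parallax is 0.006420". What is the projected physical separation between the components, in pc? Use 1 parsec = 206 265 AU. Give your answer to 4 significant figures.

d = 1/p = 1/0.006420″ = 155.76 pc.
At distance d (pc), an angle of θ arcsec spans θ·d AU: s = 26.5 × 155.76 = 4127.6 AU.
= 4127.6 / 206265 = 0.020011 pc.

0.02001 pc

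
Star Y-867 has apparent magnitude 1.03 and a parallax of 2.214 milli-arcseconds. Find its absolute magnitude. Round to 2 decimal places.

d = 1/p = 1/0.002214″ = 451.67 pc.
m − M = 5 log₁₀(451.67) − 5 = 13.2741 − 5 = 8.2741.
M = m − (m − M) = 1.03 − 8.2741 = -7.24.

M = -7.24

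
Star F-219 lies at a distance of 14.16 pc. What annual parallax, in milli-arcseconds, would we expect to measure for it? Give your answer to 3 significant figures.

70.6 mas

p = 1/d = 1/14.16 = 0.070621 arcsec.
= 0.070621 × 1000 = 70.621 mas.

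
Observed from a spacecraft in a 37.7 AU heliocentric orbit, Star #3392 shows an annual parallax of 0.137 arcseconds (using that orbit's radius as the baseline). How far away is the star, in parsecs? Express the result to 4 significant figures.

With baseline B (in AU) and parallax p (in arcsec), d = B/p parsecs.
d = 37.7 / 0.137 = 275.18 pc.

275.2 pc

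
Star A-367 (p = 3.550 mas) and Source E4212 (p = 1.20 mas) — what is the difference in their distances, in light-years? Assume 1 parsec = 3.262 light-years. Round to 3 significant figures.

d_A = 1/0.003550″ = 281.69 pc; d_B = 1/0.001200″ = 833.33 pc.
|d_B − d_A| = |833.33 − 281.69| = 551.64 pc = 551.64 × 3.262 ly = 1799.4 ly.

1800 ly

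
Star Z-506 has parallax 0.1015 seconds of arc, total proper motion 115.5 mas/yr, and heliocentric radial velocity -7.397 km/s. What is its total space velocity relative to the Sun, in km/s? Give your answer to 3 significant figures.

d = 1/p = 1/0.1015″ = 9.8522 pc.
μ = 115.5 mas/yr = 0.1155 ″/yr.
v_t = 4.740 μ d = 4.740 × 0.1155 × 9.8522 = 5.3938 km/s.
v = √(v_r² + v_t²) = √((-7.397)² + 5.3938²) = √83.8087 = 9.1547 km/s.

9.15 km/s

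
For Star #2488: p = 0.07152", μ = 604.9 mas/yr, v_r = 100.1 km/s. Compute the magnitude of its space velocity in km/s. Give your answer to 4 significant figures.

d = 1/p = 1/0.07152″ = 13.982 pc.
μ = 604.9 mas/yr = 0.6049 ″/yr.
v_t = 4.740 μ d = 4.740 × 0.6049 × 13.982 = 40.09 km/s.
v = √(v_r² + v_t²) = √(100.1² + 40.09²) = √11627.2 = 107.83 km/s.

107.8 km/s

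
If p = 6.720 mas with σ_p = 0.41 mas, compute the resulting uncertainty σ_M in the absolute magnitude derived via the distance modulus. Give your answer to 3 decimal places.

σ_M = 0.132 mag

M = m − 5 log₁₀ d + 5 = m + 5 log₁₀ p + 5, so ∂M/∂p = 5/(p ln 10).
σ_M = (5/ln 10) · (σ_p/p) = 2.1715 × 0.41/6.720 = 2.1715 × 0.061012 = 0.13249.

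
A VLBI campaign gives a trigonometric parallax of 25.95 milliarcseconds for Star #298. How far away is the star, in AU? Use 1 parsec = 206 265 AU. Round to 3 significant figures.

p = 25.95 milliarcseconds = 0.02595 arcsec.
d = 1/p = 1/0.02595 = 38.536 pc.
In AU: 38.536 × 206265 = 7.9486 × 10^6 AU.

7.95 × 10^6 AU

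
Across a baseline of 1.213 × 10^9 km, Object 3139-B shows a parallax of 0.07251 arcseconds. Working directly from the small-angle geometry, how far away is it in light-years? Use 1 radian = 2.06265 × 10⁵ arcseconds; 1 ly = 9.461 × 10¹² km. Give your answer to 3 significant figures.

365 ly

θ = 0.07251″ = 0.07251/206265 = 3.5154 × 10^-7 rad.
d = B/θ = (1.213 × 10^9) / (3.5154 × 10^-7) = 3.4505 × 10^15 km = (3.4505 × 10^15) / (9.461 × 10^12) ly = 364.71 ly.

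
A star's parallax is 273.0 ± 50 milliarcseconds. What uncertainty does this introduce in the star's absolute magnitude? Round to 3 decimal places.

M = m − 5 log₁₀ d + 5 = m + 5 log₁₀ p + 5, so ∂M/∂p = 5/(p ln 10).
σ_M = (5/ln 10) · (σ_p/p) = 2.1715 × 50/273.0 = 2.1715 × 0.18315 = 0.39771.

σ_M = 0.398 mag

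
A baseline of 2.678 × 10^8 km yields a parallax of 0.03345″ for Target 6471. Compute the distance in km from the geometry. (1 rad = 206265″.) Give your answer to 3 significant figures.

1.65 × 10^15 km

θ = 0.03345″ = 0.03345/206265 = 1.6217 × 10^-7 rad.
d = B/θ = (2.678 × 10^8) / (1.6217 × 10^-7) = 1.6514 × 10^15 km.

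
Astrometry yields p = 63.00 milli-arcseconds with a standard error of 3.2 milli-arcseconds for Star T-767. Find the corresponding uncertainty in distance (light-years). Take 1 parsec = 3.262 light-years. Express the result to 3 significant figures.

d = 1/p, so σ_d = σ_p / p².
σ_d = 0.00320 / (0.06300)² = 0.00320 / 0.003969 = 0.80625 pc = 0.80625 × 3.262 ly = 2.63 ly.

2.63 ly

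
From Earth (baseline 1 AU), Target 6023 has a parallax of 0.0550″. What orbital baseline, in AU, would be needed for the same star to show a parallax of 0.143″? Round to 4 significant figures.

2.600 AU

Parallax scales linearly with baseline: p ∝ B, so B = p_target / p_Earth × 1 AU.
B = 0.143 / 0.0550 = 2.6 AU.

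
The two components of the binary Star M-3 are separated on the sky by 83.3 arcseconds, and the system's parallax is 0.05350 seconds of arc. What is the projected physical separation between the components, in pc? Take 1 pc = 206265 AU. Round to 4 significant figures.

d = 1/p = 1/0.05350″ = 18.692 pc.
At distance d (pc), an angle of θ arcsec spans θ·d AU: s = 83.3 × 18.692 = 1557 AU.
= 1557 / 206265 = 0.0075485 pc.

0.007549 pc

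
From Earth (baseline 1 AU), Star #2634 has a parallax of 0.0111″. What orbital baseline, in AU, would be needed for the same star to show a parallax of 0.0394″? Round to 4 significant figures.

Parallax scales linearly with baseline: p ∝ B, so B = p_target / p_Earth × 1 AU.
B = 0.0394 / 0.0111 = 3.5495 AU.

3.550 AU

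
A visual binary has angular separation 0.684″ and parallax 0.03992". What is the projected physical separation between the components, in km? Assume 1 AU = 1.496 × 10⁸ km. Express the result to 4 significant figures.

d = 1/p = 1/0.03992″ = 25.05 pc.
At distance d (pc), an angle of θ arcsec spans θ·d AU: s = 0.684 × 25.05 = 17.134 AU.
= 17.134 × 1.496 × 10⁸ km = 2.5632 × 10^9 km.

2.563 × 10^9 km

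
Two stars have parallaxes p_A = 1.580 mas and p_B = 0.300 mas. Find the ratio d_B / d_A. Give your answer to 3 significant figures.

Since d = 1/p, d_B/d_A = p_A/p_B.
= 1.580 / 0.300 = 5.2667.

5.27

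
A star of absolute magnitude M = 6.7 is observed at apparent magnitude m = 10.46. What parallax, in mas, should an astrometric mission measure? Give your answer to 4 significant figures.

m − M = 10.46 − 6.7 = 3.76.
d = 10^((m−M)/5 + 1) = 10^1.752 = 56.494 pc.
p = 1/d = 1/56.494 = 0.017701 arcsec = 17.701 mas.

17.70 mas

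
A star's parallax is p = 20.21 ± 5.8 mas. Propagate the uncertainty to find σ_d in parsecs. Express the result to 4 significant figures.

d = 1/p, so σ_d = σ_p / p².
σ_d = 0.00580 / (0.02021)² = 0.00580 / 0.00040844 = 14.2 pc.

14.20 pc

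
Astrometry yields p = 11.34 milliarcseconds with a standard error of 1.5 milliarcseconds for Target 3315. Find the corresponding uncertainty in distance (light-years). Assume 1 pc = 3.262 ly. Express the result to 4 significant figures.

38.05 ly

d = 1/p, so σ_d = σ_p / p².
σ_d = 0.00150 / (0.01134)² = 0.00150 / 0.0001286 = 11.664 pc = 11.664 × 3.262 ly = 38.048 ly.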